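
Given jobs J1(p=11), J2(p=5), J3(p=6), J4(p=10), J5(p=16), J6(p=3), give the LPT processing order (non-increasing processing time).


LPT: sort by longest processing time first
  J5: p=16
  J1: p=11
  J4: p=10
  J3: p=6
  J2: p=5
  J6: p=3
Order: J5 → J1 → J4 → J3 → J2 → J6


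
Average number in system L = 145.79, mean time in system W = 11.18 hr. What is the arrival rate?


Little's law: L = λW → λ = L / W
= 145.79 / 11.18
= 13.04 per hour


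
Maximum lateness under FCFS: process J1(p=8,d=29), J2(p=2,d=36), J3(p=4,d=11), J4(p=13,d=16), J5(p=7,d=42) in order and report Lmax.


Lateness per job (L = C - d):
  J1: C=8, d=29, L=-21
  J2: C=10, d=36, L=-26
  J3: C=14, d=11, L=3
  J4: C=27, d=16, L=11
  J5: C=34, d=42, L=-8
Lmax = max(-21, -26, 3, 11, -8)
= 11


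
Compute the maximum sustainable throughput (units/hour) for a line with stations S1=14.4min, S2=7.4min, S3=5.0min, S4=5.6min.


Bottleneck = longest station time
Station times: [14.4, 7.4, 5.0, 5.6]
Max = 14.4 min
Rate = 60 / 14.4
= 4.17 units/hour (bottleneck: 14.4min)


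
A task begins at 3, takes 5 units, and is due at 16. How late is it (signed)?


Completion = 3 + 5 = 8
Lateness = C - d = 8 - 16
= -8


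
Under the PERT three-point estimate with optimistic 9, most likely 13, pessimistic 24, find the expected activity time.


te = (o + 4m + p) / 6
= (9 + 4×13 + 24) / 6
= (9 + 52 + 24) / 6
= 85 / 6
= 14.17


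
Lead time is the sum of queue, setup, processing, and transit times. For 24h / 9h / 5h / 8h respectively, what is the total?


Lead time = queue + setup + processing + transit
= 24 + 9 + 5 + 8
= 46 hours


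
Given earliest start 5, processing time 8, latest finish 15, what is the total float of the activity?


EF = ES + duration = 5 + 8 = 13
LS = LF - duration = 15 - 8 = 7
Total Float = LF - EF = 15 - 13
(or LS - ES = 7 - 5)
= 2


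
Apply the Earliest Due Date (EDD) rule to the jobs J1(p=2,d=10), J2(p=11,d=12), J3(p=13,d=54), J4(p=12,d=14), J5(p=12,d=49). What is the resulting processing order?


EDD: sort by earliest due date
  J1: d=10, p=2
  J2: d=12, p=11
  J4: d=14, p=12
  J5: d=49, p=12
  J3: d=54, p=13
Order: J1 → J2 → J4 → J5 → J3


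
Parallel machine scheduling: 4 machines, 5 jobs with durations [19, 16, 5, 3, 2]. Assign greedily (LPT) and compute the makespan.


Jobs (LPT sorted): [19, 16, 5, 3, 2]
Machines: 4
  J=19 → Machine 1 (load: 0+19=19)
  J=16 → Machine 2 (load: 0+16=16)
  J=5 → Machine 3 (load: 0+5=5)
  J=3 → Machine 4 (load: 0+3=3)
  J=2 → Machine 4 (load: 3+2=5)
Machine loads: [19, 16, 5, 5]
Makespan = max = 19 time units


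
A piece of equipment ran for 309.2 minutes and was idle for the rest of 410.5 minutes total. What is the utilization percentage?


Utilization = busy / total × 100
= 309.2 / 410.5 × 100
= 75.3%


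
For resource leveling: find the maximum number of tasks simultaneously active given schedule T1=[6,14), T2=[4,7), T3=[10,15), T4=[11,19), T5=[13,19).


Check each time point for overlaps:
  t=13: 4 tasks active (T1, T3, T4, T5)
Max concurrent = 4


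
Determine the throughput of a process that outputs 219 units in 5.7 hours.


Throughput = units / time
= 219 / 5.7
= 38.4 units/hour


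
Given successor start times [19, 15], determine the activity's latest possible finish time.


LF = min of all successor start times
Successors start at: [19, 15]
LF = min(19, 15)
= 15


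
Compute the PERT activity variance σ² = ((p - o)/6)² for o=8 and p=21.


σ² = ((p - o) / 6)² = (p - o)² / 36
= (21 - 8)² / 36
= 13² / 36
= 169 / 36
= 4.6944


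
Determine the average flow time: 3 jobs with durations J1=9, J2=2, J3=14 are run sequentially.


Completion times:
  J1: completes at 9
  J2: completes at 11
  J3: completes at 25
Sum = 45
Average = 45/3
= 15.00


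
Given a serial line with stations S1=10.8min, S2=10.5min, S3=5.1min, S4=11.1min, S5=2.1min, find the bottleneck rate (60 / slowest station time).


Bottleneck = longest station time
Station times: [10.8, 10.5, 5.1, 11.1, 2.1]
Max = 11.1 min
Rate = 60 / 11.1
= 5.41 units/hour (bottleneck: 11.1min)


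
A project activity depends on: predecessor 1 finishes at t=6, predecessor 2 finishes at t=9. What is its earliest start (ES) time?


ES = max of all predecessor completion times
Predecessors: [6, 9]
ES = max(6, 9)
= 9


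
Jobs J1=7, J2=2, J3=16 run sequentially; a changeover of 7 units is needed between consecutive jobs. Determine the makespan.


Makespan = Σ processing + (n-1) × setup
= (7 + 2 + 16) + (3-1)×7
= 25 + 14
= 39 time units


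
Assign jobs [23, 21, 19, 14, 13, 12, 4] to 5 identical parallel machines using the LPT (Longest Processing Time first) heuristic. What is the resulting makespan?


Jobs (LPT sorted): [23, 21, 19, 14, 13, 12, 4]
Machines: 5
  J=23 → Machine 1 (load: 0+23=23)
  J=21 → Machine 2 (load: 0+21=21)
  J=19 → Machine 3 (load: 0+19=19)
  J=14 → Machine 4 (load: 0+14=14)
  J=13 → Machine 5 (load: 0+13=13)
  J=12 → Machine 5 (load: 13+12=25)
  J=4 → Machine 4 (load: 14+4=18)
Machine loads: [23, 21, 19, 18, 25]
Makespan = max = 25 time units


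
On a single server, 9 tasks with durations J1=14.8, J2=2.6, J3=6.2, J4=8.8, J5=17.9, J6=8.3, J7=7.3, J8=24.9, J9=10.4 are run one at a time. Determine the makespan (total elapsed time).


Sequential makespan: sum all processing times
= 14.8 + 2.6 + 6.2 + 8.8 + 17.9 + 8.3 + 7.3 + 24.9 + 10.4
= 101.2 time units


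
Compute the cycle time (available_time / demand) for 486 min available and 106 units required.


Cycle time = available time / demand
= 486 / 106
= 4.58 min/unit


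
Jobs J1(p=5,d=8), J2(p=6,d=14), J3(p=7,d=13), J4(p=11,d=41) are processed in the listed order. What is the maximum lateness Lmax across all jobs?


Lateness per job (L = C - d):
  J1: C=5, d=8, L=-3
  J2: C=11, d=14, L=-3
  J3: C=18, d=13, L=5
  J4: C=29, d=41, L=-12
Lmax = max(-3, -3, 5, -12)
= 5


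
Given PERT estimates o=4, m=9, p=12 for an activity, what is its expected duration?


te = (o + 4m + p) / 6
= (4 + 4×9 + 12) / 6
= (4 + 36 + 12) / 6
= 52 / 6
= 8.67


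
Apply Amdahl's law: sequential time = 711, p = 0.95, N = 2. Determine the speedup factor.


Amdahl's law: T_p = T × ((1-p) + p/N)
= 711 × ((1-0.95) + 0.95/2)
= 711 × (0.05 + 0.4750)
= 711 × 0.5250
= 373.28
Speedup = 711/373.28
= 1.90×


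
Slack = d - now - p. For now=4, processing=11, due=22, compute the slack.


Slack = due - current_time - processing
= 22 - 4 - 11
= 7


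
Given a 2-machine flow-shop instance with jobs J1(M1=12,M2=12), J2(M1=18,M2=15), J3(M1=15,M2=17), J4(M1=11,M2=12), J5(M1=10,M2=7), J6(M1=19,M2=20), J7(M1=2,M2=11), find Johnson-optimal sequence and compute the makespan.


Johnson's rule:
Group 1 (M1≤M2, sort by M1): ['J7', 'J4', 'J1', 'J3', 'J6']
Group 2 (M1>M2, sort desc M2): ['J2', 'J5']
Sequence: J7 → J4 → J1 → J3 → J6 → J2 → J5
Makespan calculation:
  J7: M1 done=2, M2 done=13
  J4: M1 done=13, M2 done=25
  J1: M1 done=25, M2 done=37
  J3: M1 done=40, M2 done=57
  J6: M1 done=59, M2 done=79
  J2: M1 done=77, M2 done=94
  J5: M1 done=87, M2 done=101
= Sequence: J7 → J4 → J1 → J3 → J6 → J2 → J5, Makespan: 101


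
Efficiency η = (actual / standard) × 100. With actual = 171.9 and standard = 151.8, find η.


Efficiency = (actual / standard) × 100
= (171.9 / 151.8) × 100
= 113.2%


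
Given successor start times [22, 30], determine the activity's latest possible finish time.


LF = min of all successor start times
Successors start at: [22, 30]
LF = min(22, 30)
= 22


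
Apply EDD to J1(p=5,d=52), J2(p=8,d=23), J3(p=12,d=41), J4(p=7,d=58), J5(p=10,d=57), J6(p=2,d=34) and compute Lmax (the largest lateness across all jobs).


EDD order: J2 → J6 → J3 → J1 → J5 → J4
Completion and lateness:
  J2: C=8, d=23, L=8-23=-15
  J6: C=10, d=34, L=10-34=-24
  J3: C=22, d=41, L=22-41=-19
  J1: C=27, d=52, L=27-52=-25
  J5: C=37, d=57, L=37-57=-20
  J4: C=44, d=58, L=44-58=-14
Lmax = max(-15, -24, -19, -25, -20, -14)
= -14


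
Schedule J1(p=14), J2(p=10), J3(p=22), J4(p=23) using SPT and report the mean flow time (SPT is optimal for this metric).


SPT order: J2 → J1 → J3 → J4
Completion times:
  J2: C=10
  J1: C=24
  J3: C=46
  J4: C=69
Sum = 149, n = 4
Mean flow = 149/4
= 37.25


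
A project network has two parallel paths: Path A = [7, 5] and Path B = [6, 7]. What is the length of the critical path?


Path A: 7 + 5 = 12
Path B: 6 + 7 = 13
Critical path = longest = max(12, 13)
= 13 (Path B)


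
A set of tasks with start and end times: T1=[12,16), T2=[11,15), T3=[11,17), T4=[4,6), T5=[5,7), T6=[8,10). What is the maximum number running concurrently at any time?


Check each time point for overlaps:
  t=12: 3 tasks active (T1, T2, T3)
Max concurrent = 3


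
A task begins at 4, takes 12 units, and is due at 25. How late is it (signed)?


Completion = 4 + 12 = 16
Lateness = C - d = 16 - 25
= -9


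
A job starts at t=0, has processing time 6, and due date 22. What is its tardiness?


Completion = start + processing = 0 + 6 = 6
Tardiness = max(0, C - d) = max(0, 6 - 22)
= max(0, -16)
= 0


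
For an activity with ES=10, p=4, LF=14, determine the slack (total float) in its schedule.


EF = ES + duration = 10 + 4 = 14
LS = LF - duration = 14 - 4 = 10
Total Float = LF - EF = 14 - 14
(or LS - ES = 10 - 10)
= 0


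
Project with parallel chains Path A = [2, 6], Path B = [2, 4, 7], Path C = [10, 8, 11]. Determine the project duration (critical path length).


Path A: 2 + 6 = 8
Path B: 2 + 4 + 7 = 13
Path C: 10 + 8 + 11 = 29
Critical path = longest = max(8, 13, 29)
= 29 (Path C)


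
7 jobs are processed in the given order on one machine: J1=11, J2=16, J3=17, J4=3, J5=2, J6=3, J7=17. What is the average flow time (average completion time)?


Completion times:
  J1: completes at 11
  J2: completes at 27
  J3: completes at 44
  J4: completes at 47
  J5: completes at 49
  J6: completes at 52
  J7: completes at 69
Sum = 299
Average = 299/7
= 42.71


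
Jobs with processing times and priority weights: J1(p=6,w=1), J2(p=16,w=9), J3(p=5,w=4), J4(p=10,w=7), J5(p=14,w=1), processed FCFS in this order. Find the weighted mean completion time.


Completion times:
  J1: C=6, w×C=1×6=6
  J2: C=22, w×C=9×22=198
  J3: C=27, w×C=4×27=108
  J4: C=37, w×C=7×37=259
  J5: C=51, w×C=1×51=51
Sum w×C = 622
Sum w = 22
Weighted avg = 622/22
= 28.27


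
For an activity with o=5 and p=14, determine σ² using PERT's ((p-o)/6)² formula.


σ² = ((p - o) / 6)² = (p - o)² / 36
= (14 - 5)² / 36
= 9² / 36
= 81 / 36
= 2.2500


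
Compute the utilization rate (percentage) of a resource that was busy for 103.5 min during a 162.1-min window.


Utilization = busy / total × 100
= 103.5 / 162.1 × 100
= 63.8%


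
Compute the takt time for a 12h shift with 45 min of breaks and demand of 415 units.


Available = 12×60 - 45 = 675 min
Takt time = 675 / 415
= 1.63 min/unit


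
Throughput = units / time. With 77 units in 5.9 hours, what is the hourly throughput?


Throughput = units / time
= 77 / 5.9
= 13.1 units/hour


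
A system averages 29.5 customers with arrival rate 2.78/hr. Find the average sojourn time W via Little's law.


Little's law: L = λW → W = L / λ
= 29.5 / 2.78
= 10.61 hours


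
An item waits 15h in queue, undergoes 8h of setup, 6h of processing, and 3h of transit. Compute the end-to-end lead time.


Lead time = queue + setup + processing + transit
= 15 + 8 + 6 + 3
= 32 hours


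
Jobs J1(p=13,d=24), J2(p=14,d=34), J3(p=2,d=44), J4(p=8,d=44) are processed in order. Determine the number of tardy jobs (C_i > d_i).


Completion vs due date:
  J1: C=13, d=24 → on time
  J2: C=27, d=34 → on time
  J3: C=29, d=44 → on time
  J4: C=37, d=44 → on time
Tardy jobs: none
Count = 0


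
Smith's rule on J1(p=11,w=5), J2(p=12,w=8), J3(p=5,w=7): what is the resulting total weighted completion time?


WSPT order (by p/w): J3 → J2 → J1
  J3: C=5, w·C=7×5=35
  J2: C=17, w·C=8×17=136
  J1: C=28, w·C=5×28=140
Σ w·C = 311
= 311


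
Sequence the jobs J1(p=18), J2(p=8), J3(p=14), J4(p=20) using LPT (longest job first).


LPT: sort by longest processing time first
  J4: p=20
  J1: p=18
  J3: p=14
  J2: p=8
Order: J4 → J1 → J3 → J2


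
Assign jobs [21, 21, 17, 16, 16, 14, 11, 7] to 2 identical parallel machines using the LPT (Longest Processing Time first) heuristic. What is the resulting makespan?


Jobs (LPT sorted): [21, 21, 17, 16, 16, 14, 11, 7]
Machines: 2
  J=21 → Machine 1 (load: 0+21=21)
  J=21 → Machine 2 (load: 0+21=21)
  J=17 → Machine 1 (load: 21+17=38)
  J=16 → Machine 2 (load: 21+16=37)
  J=16 → Machine 2 (load: 37+16=53)
  J=14 → Machine 1 (load: 38+14=52)
  J=11 → Machine 1 (load: 52+11=63)
  J=7 → Machine 2 (load: 53+7=60)
Machine loads: [63, 60]
Makespan = max = 63 time units


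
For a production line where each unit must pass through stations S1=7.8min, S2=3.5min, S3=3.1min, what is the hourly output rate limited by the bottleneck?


Bottleneck = longest station time
Station times: [7.8, 3.5, 3.1]
Max = 7.8 min
Rate = 60 / 7.8
= 7.69 units/hour (bottleneck: 7.8min)


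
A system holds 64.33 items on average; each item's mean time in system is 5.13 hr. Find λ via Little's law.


Little's law: L = λW → λ = L / W
= 64.33 / 5.13
= 12.54 per hour


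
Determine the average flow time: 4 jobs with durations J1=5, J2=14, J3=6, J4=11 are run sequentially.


Completion times:
  J1: completes at 5
  J2: completes at 19
  J3: completes at 25
  J4: completes at 36
Sum = 85
Average = 85/4
= 21.25


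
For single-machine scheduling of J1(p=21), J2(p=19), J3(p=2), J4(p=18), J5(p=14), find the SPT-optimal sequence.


SPT: sort by shortest processing time
  J3: p=2
  J5: p=14
  J4: p=18
  J2: p=19
  J1: p=21
Order: J3 → J5 → J4 → J2 → J1


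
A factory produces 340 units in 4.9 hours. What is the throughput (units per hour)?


Throughput = units / time
= 340 / 4.9
= 69.4 units/hour


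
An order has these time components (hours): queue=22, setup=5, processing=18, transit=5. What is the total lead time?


Lead time = queue + setup + processing + transit
= 22 + 5 + 18 + 5
= 50 hours


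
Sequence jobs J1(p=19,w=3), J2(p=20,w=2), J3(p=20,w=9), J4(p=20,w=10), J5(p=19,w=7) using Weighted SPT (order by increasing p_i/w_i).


WSPT (Smith's rule): sort by p/w ascending
  J4: p/w = 20/10 = 2.000
  J3: p/w = 20/9 = 2.222
  J5: p/w = 19/7 = 2.714
  J1: p/w = 19/3 = 6.333
  J2: p/w = 20/2 = 10.000
Order: J4 → J3 → J5 → J1 → J2


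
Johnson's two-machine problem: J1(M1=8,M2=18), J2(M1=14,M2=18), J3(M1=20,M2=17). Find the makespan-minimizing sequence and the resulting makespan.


Johnson's rule:
Group 1 (M1≤M2, sort by M1): ['J1', 'J2']
Group 2 (M1>M2, sort desc M2): ['J3']
Sequence: J1 → J2 → J3
Makespan calculation:
  J1: M1 done=8, M2 done=26
  J2: M1 done=22, M2 done=44
  J3: M1 done=42, M2 done=61
= Sequence: J1 → J2 → J3, Makespan: 61


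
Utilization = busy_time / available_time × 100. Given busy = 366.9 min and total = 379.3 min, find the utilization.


Utilization = busy / total × 100
= 366.9 / 379.3 × 100
= 96.7%


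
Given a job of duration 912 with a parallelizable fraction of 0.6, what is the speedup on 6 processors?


Amdahl's law: T_p = T × ((1-p) + p/N)
= 912 × ((1-0.6) + 0.6/6)
= 912 × (0.40 + 0.1000)
= 912 × 0.5000
= 456.00
Speedup = 912/456.00
= 2.00×


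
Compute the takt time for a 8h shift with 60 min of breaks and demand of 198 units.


Available = 8×60 - 60 = 420 min
Takt time = 420 / 198
= 2.12 min/unit


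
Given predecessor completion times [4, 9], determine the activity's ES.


ES = max of all predecessor completion times
Predecessors: [4, 9]
ES = max(4, 9)
= 9


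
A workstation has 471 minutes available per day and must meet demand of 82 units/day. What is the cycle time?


Cycle time = available time / demand
= 471 / 82
= 5.74 min/unit


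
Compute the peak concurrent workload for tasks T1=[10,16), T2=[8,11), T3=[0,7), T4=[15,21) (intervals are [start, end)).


Check each time point for overlaps:
  t=10: 2 tasks active (T1, T2)
Max concurrent = 2


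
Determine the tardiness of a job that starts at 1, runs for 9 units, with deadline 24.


Completion = start + processing = 1 + 9 = 10
Tardiness = max(0, C - d) = max(0, 10 - 24)
= max(0, -14)
= 0


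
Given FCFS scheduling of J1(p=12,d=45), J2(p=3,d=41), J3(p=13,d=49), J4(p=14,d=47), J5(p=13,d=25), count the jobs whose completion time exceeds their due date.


Completion vs due date:
  J1: C=12, d=45 → on time
  J2: C=15, d=41 → on time
  J3: C=28, d=49 → on time
  J4: C=42, d=47 → on time
  J5: C=55, d=25 → TARDY
Tardy jobs: J5
Count = 1


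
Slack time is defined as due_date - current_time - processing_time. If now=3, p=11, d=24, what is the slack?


Slack = due - current_time - processing
= 24 - 3 - 11
= 10


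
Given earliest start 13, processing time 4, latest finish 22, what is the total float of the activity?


EF = ES + duration = 13 + 4 = 17
LS = LF - duration = 22 - 4 = 18
Total Float = LF - EF = 22 - 17
(or LS - ES = 18 - 13)
= 5


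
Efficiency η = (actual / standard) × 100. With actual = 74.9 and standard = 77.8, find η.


Efficiency = (actual / standard) × 100
= (74.9 / 77.8) × 100
= 96.3%


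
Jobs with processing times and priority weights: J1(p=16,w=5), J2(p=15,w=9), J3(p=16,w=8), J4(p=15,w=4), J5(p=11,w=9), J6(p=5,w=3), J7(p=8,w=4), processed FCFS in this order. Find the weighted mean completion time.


Completion times:
  J1: C=16, w×C=5×16=80
  J2: C=31, w×C=9×31=279
  J3: C=47, w×C=8×47=376
  J4: C=62, w×C=4×62=248
  J5: C=73, w×C=9×73=657
  J6: C=78, w×C=3×78=234
  J7: C=86, w×C=4×86=344
Sum w×C = 2218
Sum w = 42
Weighted avg = 2218/42
= 52.81


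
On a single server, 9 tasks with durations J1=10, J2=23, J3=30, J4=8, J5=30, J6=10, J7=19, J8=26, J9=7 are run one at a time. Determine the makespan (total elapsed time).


Sequential makespan: sum all processing times
= 10 + 23 + 30 + 8 + 30 + 10 + 19 + 26 + 7
= 163 time units


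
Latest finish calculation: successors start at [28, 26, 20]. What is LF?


LF = min of all successor start times
Successors start at: [28, 26, 20]
LF = min(28, 26, 20)
= 20


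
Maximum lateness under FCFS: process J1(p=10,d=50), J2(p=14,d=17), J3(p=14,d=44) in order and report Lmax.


Lateness per job (L = C - d):
  J1: C=10, d=50, L=-40
  J2: C=24, d=17, L=7
  J3: C=38, d=44, L=-6
Lmax = max(-40, 7, -6)
= 7


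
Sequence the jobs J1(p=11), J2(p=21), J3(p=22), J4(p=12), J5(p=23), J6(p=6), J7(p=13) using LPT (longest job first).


LPT: sort by longest processing time first
  J5: p=23
  J3: p=22
  J2: p=21
  J7: p=13
  J4: p=12
  J1: p=11
  J6: p=6
Order: J5 → J3 → J2 → J7 → J4 → J1 → J6


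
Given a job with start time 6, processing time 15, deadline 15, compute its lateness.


Completion = 6 + 15 = 21
Lateness = C - d = 21 - 15
= 6


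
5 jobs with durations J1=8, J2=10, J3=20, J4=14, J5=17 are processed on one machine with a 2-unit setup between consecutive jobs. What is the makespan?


Makespan = Σ processing + (n-1) × setup
= (8 + 10 + 20 + 14 + 17) + (5-1)×2
= 69 + 8
= 77 time units


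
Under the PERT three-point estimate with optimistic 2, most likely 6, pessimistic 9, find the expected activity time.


te = (o + 4m + p) / 6
= (2 + 4×6 + 9) / 6
= (2 + 24 + 9) / 6
= 35 / 6
= 5.83


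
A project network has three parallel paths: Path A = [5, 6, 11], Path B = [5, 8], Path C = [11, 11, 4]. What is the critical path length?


Path A: 5 + 6 + 11 = 22
Path B: 5 + 8 = 13
Path C: 11 + 11 + 4 = 26
Critical path = longest = max(22, 13, 26)
= 26 (Path C)


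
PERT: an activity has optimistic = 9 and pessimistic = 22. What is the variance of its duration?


σ² = ((p - o) / 6)² = (p - o)² / 36
= (22 - 9)² / 36
= 13² / 36
= 169 / 36
= 4.6944


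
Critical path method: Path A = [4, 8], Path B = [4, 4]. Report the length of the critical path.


Path A: 4 + 8 = 12
Path B: 4 + 4 = 8
Critical path = longest = max(12, 8)
= 12 (Path A)


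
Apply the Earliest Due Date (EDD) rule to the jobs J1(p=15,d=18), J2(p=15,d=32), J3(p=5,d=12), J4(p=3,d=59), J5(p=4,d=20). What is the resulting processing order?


EDD: sort by earliest due date
  J3: d=12, p=5
  J1: d=18, p=15
  J5: d=20, p=4
  J2: d=32, p=15
  J4: d=59, p=3
Order: J3 → J1 → J5 → J2 → J4


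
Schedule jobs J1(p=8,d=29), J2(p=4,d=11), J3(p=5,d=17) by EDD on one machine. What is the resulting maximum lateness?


EDD order: J2 → J3 → J1
Completion and lateness:
  J2: C=4, d=11, L=4-11=-7
  J3: C=9, d=17, L=9-17=-8
  J1: C=17, d=29, L=17-29=-12
Lmax = max(-7, -8, -12)
= -7


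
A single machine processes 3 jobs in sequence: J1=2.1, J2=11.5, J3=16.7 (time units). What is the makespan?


Sequential makespan: sum all processing times
= 2.1 + 11.5 + 16.7
= 30.3 time units


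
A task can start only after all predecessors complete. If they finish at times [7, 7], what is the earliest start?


ES = max of all predecessor completion times
Predecessors: [7, 7]
ES = max(7, 7)
= 7


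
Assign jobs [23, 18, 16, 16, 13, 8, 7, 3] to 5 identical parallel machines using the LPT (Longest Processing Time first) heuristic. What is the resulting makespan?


Jobs (LPT sorted): [23, 18, 16, 16, 13, 8, 7, 3]
Machines: 5
  J=23 → Machine 1 (load: 0+23=23)
  J=18 → Machine 2 (load: 0+18=18)
  J=16 → Machine 3 (load: 0+16=16)
  J=16 → Machine 4 (load: 0+16=16)
  J=13 → Machine 5 (load: 0+13=13)
  J=8 → Machine 5 (load: 13+8=21)
  J=7 → Machine 3 (load: 16+7=23)
  J=3 → Machine 4 (load: 16+3=19)
Machine loads: [23, 18, 23, 19, 21]
Makespan = max = 23 time units


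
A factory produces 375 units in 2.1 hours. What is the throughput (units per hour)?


Throughput = units / time
= 375 / 2.1
= 178.6 units/hour


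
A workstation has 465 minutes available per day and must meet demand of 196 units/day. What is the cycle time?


Cycle time = available time / demand
= 465 / 196
= 2.37 min/unit


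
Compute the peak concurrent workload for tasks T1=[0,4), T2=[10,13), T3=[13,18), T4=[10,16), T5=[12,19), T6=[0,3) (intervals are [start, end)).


Check each time point for overlaps:
  t=12: 3 tasks active (T2, T4, T5)
Max concurrent = 3


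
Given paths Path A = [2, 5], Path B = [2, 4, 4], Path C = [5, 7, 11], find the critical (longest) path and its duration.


Path A: 2 + 5 = 7
Path B: 2 + 4 + 4 = 10
Path C: 5 + 7 + 11 = 23
Critical path = longest = max(7, 10, 23)
= 23 (Path C)


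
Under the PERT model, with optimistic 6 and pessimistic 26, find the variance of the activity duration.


σ² = ((p - o) / 6)² = (p - o)² / 36
= (26 - 6)² / 36
= 20² / 36
= 400 / 36
= 11.1111


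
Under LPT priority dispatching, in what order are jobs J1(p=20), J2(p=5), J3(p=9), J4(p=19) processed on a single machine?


LPT: sort by longest processing time first
  J1: p=20
  J4: p=19
  J3: p=9
  J2: p=5
Order: J1 → J4 → J3 → J2


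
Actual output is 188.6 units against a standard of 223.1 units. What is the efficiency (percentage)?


Efficiency = (actual / standard) × 100
= (188.6 / 223.1) × 100
= 84.5%


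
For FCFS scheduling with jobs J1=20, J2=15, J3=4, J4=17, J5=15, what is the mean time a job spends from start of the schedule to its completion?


Completion times:
  J1: completes at 20
  J2: completes at 35
  J3: completes at 39
  J4: completes at 56
  J5: completes at 71
Sum = 221
Average = 221/5
= 44.20


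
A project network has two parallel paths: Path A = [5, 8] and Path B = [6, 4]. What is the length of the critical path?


Path A: 5 + 8 = 13
Path B: 6 + 4 = 10
Critical path = longest = max(13, 10)
= 13 (Path A)


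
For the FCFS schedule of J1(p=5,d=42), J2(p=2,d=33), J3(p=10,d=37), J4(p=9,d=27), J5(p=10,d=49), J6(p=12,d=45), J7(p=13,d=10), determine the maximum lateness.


Lateness per job (L = C - d):
  J1: C=5, d=42, L=-37
  J2: C=7, d=33, L=-26
  J3: C=17, d=37, L=-20
  J4: C=26, d=27, L=-1
  J5: C=36, d=49, L=-13
  J6: C=48, d=45, L=3
  J7: C=61, d=10, L=51
Lmax = max(-37, -26, -20, -1, -13, 3, 51)
= 51


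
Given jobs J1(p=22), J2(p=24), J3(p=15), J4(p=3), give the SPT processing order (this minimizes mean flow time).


SPT: sort by shortest processing time
  J4: p=3
  J3: p=15
  J1: p=22
  J2: p=24
Order: J4 → J3 → J1 → J2


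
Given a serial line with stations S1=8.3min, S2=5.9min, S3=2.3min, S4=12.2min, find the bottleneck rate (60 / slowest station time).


Bottleneck = longest station time
Station times: [8.3, 5.9, 2.3, 12.2]
Max = 12.2 min
Rate = 60 / 12.2
= 4.92 units/hour (bottleneck: 12.2min)


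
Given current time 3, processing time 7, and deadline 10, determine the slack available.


Slack = due - current_time - processing
= 10 - 3 - 7
= 0


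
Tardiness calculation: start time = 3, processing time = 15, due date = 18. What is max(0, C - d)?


Completion = start + processing = 3 + 15 = 18
Tardiness = max(0, C - d) = max(0, 18 - 18)
= max(0, 0)
= 0


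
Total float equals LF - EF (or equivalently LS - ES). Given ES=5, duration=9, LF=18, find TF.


EF = ES + duration = 5 + 9 = 14
LS = LF - duration = 18 - 9 = 9
Total Float = LF - EF = 18 - 14
(or LS - ES = 9 - 5)
= 4


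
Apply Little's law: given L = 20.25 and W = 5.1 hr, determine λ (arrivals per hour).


Little's law: L = λW → λ = L / W
= 20.25 / 5.1
= 3.97 per hour


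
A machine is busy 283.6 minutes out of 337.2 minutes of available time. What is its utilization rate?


Utilization = busy / total × 100
= 283.6 / 337.2 × 100
= 84.1%


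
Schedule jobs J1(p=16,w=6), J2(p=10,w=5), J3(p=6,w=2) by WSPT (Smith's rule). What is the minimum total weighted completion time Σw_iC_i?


WSPT order (by p/w): J2 → J1 → J3
  J2: C=10, w·C=5×10=50
  J1: C=26, w·C=6×26=156
  J3: C=32, w·C=2×32=64
Σ w·C = 270
= 270


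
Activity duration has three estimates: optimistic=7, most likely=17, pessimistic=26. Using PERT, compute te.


te = (o + 4m + p) / 6
= (7 + 4×17 + 26) / 6
= (7 + 68 + 26) / 6
= 101 / 6
= 16.83


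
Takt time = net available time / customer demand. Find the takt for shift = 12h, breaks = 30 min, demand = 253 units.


Available = 12×60 - 30 = 690 min
Takt time = 690 / 253
= 2.73 min/unit


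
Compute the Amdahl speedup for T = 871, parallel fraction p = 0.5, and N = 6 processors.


Amdahl's law: T_p = T × ((1-p) + p/N)
= 871 × ((1-0.5) + 0.5/6)
= 871 × (0.50 + 0.0833)
= 871 × 0.5833
= 508.08
Speedup = 871/508.08
= 1.71×


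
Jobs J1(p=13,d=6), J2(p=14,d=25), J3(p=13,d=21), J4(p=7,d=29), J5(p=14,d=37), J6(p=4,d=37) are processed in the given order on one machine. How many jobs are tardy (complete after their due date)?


Completion vs due date:
  J1: C=13, d=6 → TARDY
  J2: C=27, d=25 → TARDY
  J3: C=40, d=21 → TARDY
  J4: C=47, d=29 → TARDY
  J5: C=61, d=37 → TARDY
  J6: C=65, d=37 → TARDY
Tardy jobs: J1, J2, J3, J4, J5, J6
Count = 6


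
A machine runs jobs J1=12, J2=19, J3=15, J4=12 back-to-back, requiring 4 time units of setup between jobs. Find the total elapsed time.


Makespan = Σ processing + (n-1) × setup
= (12 + 19 + 15 + 12) + (4-1)×4
= 58 + 12
= 70 time units


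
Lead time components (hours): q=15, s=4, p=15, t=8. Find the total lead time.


Lead time = queue + setup + processing + transit
= 15 + 4 + 15 + 8
= 42 hours


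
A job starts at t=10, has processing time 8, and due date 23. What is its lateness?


Completion = 10 + 8 = 18
Lateness = C - d = 18 - 23
= -5


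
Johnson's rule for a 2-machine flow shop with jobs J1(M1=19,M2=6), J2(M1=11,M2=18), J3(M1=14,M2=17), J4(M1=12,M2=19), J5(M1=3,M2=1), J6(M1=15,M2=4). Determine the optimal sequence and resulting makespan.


Johnson's rule:
Group 1 (M1≤M2, sort by M1): ['J2', 'J4', 'J3']
Group 2 (M1>M2, sort desc M2): ['J1', 'J6', 'J5']
Sequence: J2 → J4 → J3 → J1 → J6 → J5
Makespan calculation:
  J2: M1 done=11, M2 done=29
  J4: M1 done=23, M2 done=48
  J3: M1 done=37, M2 done=65
  J1: M1 done=56, M2 done=71
  J6: M1 done=71, M2 done=75
  J5: M1 done=74, M2 done=76
= Sequence: J2 → J4 → J3 → J1 → J6 → J5, Makespan: 76


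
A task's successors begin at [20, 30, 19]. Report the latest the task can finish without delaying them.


LF = min of all successor start times
Successors start at: [20, 30, 19]
LF = min(20, 30, 19)
= 19


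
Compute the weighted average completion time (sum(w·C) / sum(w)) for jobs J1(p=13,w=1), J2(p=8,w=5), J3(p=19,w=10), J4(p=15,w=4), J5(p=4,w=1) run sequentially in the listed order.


Completion times:
  J1: C=13, w×C=1×13=13
  J2: C=21, w×C=5×21=105
  J3: C=40, w×C=10×40=400
  J4: C=55, w×C=4×55=220
  J5: C=59, w×C=1×59=59
Sum w×C = 797
Sum w = 21
Weighted avg = 797/21
= 37.95


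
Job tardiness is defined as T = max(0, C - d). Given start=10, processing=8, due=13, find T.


Completion = start + processing = 10 + 8 = 18
Tardiness = max(0, C - d) = max(0, 18 - 13)
= max(0, 5)
= 5


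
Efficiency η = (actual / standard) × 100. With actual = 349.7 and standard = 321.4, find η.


Efficiency = (actual / standard) × 100
= (349.7 / 321.4) × 100
= 108.8%


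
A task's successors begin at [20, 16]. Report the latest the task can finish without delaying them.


LF = min of all successor start times
Successors start at: [20, 16]
LF = min(20, 16)
= 16


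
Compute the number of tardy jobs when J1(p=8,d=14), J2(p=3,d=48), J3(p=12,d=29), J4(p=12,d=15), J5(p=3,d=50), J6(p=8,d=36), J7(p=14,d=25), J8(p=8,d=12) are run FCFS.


Completion vs due date:
  J1: C=8, d=14 → on time
  J2: C=11, d=48 → on time
  J3: C=23, d=29 → on time
  J4: C=35, d=15 → TARDY
  J5: C=38, d=50 → on time
  J6: C=46, d=36 → TARDY
  J7: C=60, d=25 → TARDY
  J8: C=68, d=12 → TARDY
Tardy jobs: J4, J6, J7, J8
Count = 4


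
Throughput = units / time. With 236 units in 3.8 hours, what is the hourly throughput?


Throughput = units / time
= 236 / 3.8
= 62.1 units/hour


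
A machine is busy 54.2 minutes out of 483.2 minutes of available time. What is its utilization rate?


Utilization = busy / total × 100
= 54.2 / 483.2 × 100
= 11.2%


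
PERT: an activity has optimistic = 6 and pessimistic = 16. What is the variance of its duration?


σ² = ((p - o) / 6)² = (p - o)² / 36
= (16 - 6)² / 36
= 10² / 36
= 100 / 36
= 2.7778


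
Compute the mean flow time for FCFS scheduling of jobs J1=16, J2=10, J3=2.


Completion times:
  J1: completes at 16
  J2: completes at 26
  J3: completes at 28
Sum = 70
Average = 70/3
= 23.33


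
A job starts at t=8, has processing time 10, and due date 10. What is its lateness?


Completion = 8 + 10 = 18
Lateness = C - d = 18 - 10
= 8


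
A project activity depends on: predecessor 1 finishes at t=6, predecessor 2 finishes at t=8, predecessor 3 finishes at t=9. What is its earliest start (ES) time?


ES = max of all predecessor completion times
Predecessors: [6, 8, 9]
ES = max(6, 8, 9)
= 9


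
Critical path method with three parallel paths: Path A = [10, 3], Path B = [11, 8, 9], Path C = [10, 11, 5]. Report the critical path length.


Path A: 10 + 3 = 13
Path B: 11 + 8 + 9 = 28
Path C: 10 + 11 + 5 = 26
Critical path = longest = max(13, 28, 26)
= 28 (Path B)


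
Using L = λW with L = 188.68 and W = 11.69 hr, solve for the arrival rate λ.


Little's law: L = λW → λ = L / W
= 188.68 / 11.69
= 16.14 per hour


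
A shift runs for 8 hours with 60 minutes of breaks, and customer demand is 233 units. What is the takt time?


Available = 8×60 - 60 = 420 min
Takt time = 420 / 233
= 1.80 min/unit


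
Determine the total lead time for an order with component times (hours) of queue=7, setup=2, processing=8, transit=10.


Lead time = queue + setup + processing + transit
= 7 + 2 + 8 + 10
= 27 hours


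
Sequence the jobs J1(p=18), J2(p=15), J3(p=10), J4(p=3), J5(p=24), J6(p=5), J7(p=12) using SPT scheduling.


SPT: sort by shortest processing time
  J4: p=3
  J6: p=5
  J3: p=10
  J7: p=12
  J2: p=15
  J1: p=18
  J5: p=24
Order: J4 → J6 → J3 → J7 → J2 → J1 → J5


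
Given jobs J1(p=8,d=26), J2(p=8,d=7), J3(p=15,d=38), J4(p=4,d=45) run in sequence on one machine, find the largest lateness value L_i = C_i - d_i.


Lateness per job (L = C - d):
  J1: C=8, d=26, L=-18
  J2: C=16, d=7, L=9
  J3: C=31, d=38, L=-7
  J4: C=35, d=45, L=-10
Lmax = max(-18, 9, -7, -10)
= 9


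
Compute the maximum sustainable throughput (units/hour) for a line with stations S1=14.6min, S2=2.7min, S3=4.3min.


Bottleneck = longest station time
Station times: [14.6, 2.7, 4.3]
Max = 14.6 min
Rate = 60 / 14.6
= 4.11 units/hour (bottleneck: 14.6min)


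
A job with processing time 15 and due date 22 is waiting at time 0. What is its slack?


Slack = due - current_time - processing
= 22 - 0 - 15
= 7


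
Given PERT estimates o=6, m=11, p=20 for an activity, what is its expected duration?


te = (o + 4m + p) / 6
= (6 + 4×11 + 20) / 6
= (6 + 44 + 20) / 6
= 70 / 6
= 11.67


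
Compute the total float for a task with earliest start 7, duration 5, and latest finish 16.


EF = ES + duration = 7 + 5 = 12
LS = LF - duration = 16 - 5 = 11
Total Float = LF - EF = 16 - 12
(or LS - ES = 11 - 7)
= 4


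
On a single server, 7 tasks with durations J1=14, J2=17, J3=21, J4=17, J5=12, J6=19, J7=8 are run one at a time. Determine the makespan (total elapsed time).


Sequential makespan: sum all processing times
= 14 + 17 + 21 + 17 + 12 + 19 + 8
= 108 time units


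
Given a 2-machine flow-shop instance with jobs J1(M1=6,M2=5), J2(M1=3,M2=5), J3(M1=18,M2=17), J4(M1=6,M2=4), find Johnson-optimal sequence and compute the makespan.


Johnson's rule:
Group 1 (M1≤M2, sort by M1): ['J2']
Group 2 (M1>M2, sort desc M2): ['J3', 'J1', 'J4']
Sequence: J2 → J3 → J1 → J4
Makespan calculation:
  J2: M1 done=3, M2 done=8
  J3: M1 done=21, M2 done=38
  J1: M1 done=27, M2 done=43
  J4: M1 done=33, M2 done=47
= Sequence: J2 → J3 → J1 → J4, Makespan: 47


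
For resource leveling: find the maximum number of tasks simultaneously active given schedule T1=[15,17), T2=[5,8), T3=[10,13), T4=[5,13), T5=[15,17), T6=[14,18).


Check each time point for overlaps:
  t=15: 3 tasks active (T1, T5, T6)
Max concurrent = 3


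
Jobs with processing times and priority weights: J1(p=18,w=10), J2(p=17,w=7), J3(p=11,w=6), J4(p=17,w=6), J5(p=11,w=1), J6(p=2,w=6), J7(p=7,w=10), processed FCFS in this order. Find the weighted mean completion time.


Completion times:
  J1: C=18, w×C=10×18=180
  J2: C=35, w×C=7×35=245
  J3: C=46, w×C=6×46=276
  J4: C=63, w×C=6×63=378
  J5: C=74, w×C=1×74=74
  J6: C=76, w×C=6×76=456
  J7: C=83, w×C=10×83=830
Sum w×C = 2439
Sum w = 46
Weighted avg = 2439/46
= 53.02


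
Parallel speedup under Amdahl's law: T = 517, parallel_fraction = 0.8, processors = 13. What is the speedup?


Amdahl's law: T_p = T × ((1-p) + p/N)
= 517 × ((1-0.8) + 0.8/13)
= 517 × (0.20 + 0.0615)
= 517 × 0.2615
= 135.22
Speedup = 517/135.22
= 3.82×


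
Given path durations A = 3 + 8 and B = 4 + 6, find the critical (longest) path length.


Path A: 3 + 8 = 11
Path B: 4 + 6 = 10
Critical path = longest = max(11, 10)
= 11 (Path A)


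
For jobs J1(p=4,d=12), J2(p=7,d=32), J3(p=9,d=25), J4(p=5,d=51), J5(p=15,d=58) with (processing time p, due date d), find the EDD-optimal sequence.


EDD: sort by earliest due date
  J1: d=12, p=4
  J3: d=25, p=9
  J2: d=32, p=7
  J4: d=51, p=5
  J5: d=58, p=15
Order: J1 → J3 → J2 → J4 → J5


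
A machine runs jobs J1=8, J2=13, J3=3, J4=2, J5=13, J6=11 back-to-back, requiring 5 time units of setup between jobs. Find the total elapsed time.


Makespan = Σ processing + (n-1) × setup
= (8 + 13 + 3 + 2 + 13 + 11) + (6-1)×5
= 50 + 25
= 75 time units


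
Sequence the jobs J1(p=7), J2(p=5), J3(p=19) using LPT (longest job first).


LPT: sort by longest processing time first
  J3: p=19
  J1: p=7
  J2: p=5
Order: J3 → J1 → J2


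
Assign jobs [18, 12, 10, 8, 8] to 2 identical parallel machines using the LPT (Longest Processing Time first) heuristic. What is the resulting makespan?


Jobs (LPT sorted): [18, 12, 10, 8, 8]
Machines: 2
  J=18 → Machine 1 (load: 0+18=18)
  J=12 → Machine 2 (load: 0+12=12)
  J=10 → Machine 2 (load: 12+10=22)
  J=8 → Machine 1 (load: 18+8=26)
  J=8 → Machine 2 (load: 22+8=30)
Machine loads: [26, 30]
Makespan = max = 30 time units


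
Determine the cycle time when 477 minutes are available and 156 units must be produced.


Cycle time = available time / demand
= 477 / 156
= 3.06 min/unit


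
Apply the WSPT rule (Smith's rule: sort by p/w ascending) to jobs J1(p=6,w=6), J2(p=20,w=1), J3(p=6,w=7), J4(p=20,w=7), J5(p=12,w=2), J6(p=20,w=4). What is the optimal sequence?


WSPT (Smith's rule): sort by p/w ascending
  J3: p/w = 6/7 = 0.857
  J1: p/w = 6/6 = 1.000
  J4: p/w = 20/7 = 2.857
  J6: p/w = 20/4 = 5.000
  J5: p/w = 12/2 = 6.000
  J2: p/w = 20/1 = 20.000
Order: J3 → J1 → J4 → J6 → J5 → J2


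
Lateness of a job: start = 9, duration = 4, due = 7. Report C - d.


Completion = 9 + 4 = 13
Lateness = C - d = 13 - 7
= 6


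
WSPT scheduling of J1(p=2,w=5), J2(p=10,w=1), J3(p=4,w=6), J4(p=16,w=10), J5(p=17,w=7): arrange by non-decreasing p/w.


WSPT (Smith's rule): sort by p/w ascending
  J1: p/w = 2/5 = 0.400
  J3: p/w = 4/6 = 0.667
  J4: p/w = 16/10 = 1.600
  J5: p/w = 17/7 = 2.429
  J2: p/w = 10/1 = 10.000
Order: J1 → J3 → J4 → J5 → J2


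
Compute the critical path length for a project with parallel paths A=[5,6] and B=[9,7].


Path A: 5 + 6 = 11
Path B: 9 + 7 = 16
Critical path = longest = max(11, 16)
= 16 (Path B)


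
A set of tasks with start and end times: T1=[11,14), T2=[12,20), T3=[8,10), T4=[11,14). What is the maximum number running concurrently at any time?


Check each time point for overlaps:
  t=12: 3 tasks active (T1, T2, T4)
Max concurrent = 3


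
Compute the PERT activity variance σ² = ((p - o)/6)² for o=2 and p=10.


σ² = ((p - o) / 6)² = (p - o)² / 36
= (10 - 2)² / 36
= 8² / 36
= 64 / 36
= 1.7778


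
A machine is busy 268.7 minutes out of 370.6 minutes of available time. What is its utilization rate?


Utilization = busy / total × 100
= 268.7 / 370.6 × 100
= 72.5%


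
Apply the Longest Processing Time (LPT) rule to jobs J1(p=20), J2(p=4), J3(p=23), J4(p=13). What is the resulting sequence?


LPT: sort by longest processing time first
  J3: p=23
  J1: p=20
  J4: p=13
  J2: p=4
Order: J3 → J1 → J4 → J2


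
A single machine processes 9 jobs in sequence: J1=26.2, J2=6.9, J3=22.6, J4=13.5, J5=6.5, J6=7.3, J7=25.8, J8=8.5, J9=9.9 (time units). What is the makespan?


Sequential makespan: sum all processing times
= 26.2 + 6.9 + 22.6 + 13.5 + 6.5 + 7.3 + 25.8 + 8.5 + 9.9
= 127.2 time units


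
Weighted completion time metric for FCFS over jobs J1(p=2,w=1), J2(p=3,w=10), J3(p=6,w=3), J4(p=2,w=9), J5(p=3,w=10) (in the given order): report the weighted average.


Completion times:
  J1: C=2, w×C=1×2=2
  J2: C=5, w×C=10×5=50
  J3: C=11, w×C=3×11=33
  J4: C=13, w×C=9×13=117
  J5: C=16, w×C=10×16=160
Sum w×C = 362
Sum w = 33
Weighted avg = 362/33
= 10.97


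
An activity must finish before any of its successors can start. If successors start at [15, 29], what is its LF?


LF = min of all successor start times
Successors start at: [15, 29]
LF = min(15, 29)
= 15


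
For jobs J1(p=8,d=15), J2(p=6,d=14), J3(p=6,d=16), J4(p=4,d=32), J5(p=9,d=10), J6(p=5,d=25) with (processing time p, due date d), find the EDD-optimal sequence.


EDD: sort by earliest due date
  J5: d=10, p=9
  J2: d=14, p=6
  J1: d=15, p=8
  J3: d=16, p=6
  J6: d=25, p=5
  J4: d=32, p=4
Order: J5 → J2 → J1 → J3 → J6 → J4
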